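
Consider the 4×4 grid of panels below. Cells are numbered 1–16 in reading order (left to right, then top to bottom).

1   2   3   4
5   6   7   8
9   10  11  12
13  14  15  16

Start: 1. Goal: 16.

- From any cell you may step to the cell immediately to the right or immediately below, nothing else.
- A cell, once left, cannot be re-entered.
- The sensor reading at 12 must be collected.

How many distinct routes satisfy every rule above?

A right/down-only route from 1 to 16 makes exactly 3 down-moves and 3 right-moves in some order.
With no other constraints that would be C(6,3) = 20 routes.
Split at 12 and multiply the segment counts: 1→12: 10; 12→16: 1; product = 10.
That gives 10 routes.

10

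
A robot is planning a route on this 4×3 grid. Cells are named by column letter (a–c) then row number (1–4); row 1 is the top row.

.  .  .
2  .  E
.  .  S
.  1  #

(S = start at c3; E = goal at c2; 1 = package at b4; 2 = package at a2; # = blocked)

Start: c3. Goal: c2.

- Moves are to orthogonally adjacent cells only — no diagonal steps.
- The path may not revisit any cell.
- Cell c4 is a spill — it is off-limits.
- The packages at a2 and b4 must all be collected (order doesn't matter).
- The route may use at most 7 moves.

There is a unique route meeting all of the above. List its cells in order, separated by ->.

c3 -> b3 -> b4 -> a4 -> a3 -> a2 -> b2 -> c2

The 7-move cap with required stops at a2, b4 leaves no slack for detours.
Route from c3: left 1 to b3, down 1 to b4, left 1 to a4, up 2 to a2, right 2 to c2 — 7 moves in all.
Check: all required cells visited; 7 ≤ 7 moves.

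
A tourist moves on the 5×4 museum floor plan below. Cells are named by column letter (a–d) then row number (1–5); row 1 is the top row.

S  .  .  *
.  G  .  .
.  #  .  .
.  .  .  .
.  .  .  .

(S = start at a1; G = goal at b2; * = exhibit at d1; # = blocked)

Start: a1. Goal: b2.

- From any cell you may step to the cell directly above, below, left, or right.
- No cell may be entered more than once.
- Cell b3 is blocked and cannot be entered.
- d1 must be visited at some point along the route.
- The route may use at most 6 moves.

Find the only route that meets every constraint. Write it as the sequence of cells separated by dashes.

The 6-move cap with required stops at d1 leaves no slack for detours.
Route from a1: 3× right (reaching d1), down to d2, 2× left (reaching b2) — 6 moves in all.
Check: all required cells visited; 6 ≤ 6 moves.

a1 - b1 - c1 - d1 - d2 - c2 - b2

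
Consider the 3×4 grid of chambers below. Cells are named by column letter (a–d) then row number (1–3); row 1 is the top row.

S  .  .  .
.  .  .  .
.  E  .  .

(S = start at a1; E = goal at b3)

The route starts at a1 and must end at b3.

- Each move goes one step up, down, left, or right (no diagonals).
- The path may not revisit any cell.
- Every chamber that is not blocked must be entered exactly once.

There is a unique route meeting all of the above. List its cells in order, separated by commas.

a1, b1, c1, d1, d2, d3, c3, c2, b2, a2, a3, b3

Need to visit all 12 open cells exactly once, starting at a1 and ending at b3.
Cell d1 has only two open neighbours (d2 and c1), so the path must pass straight through it: one of those is the cell it's entered from and the other is where it exits.
Route from a1: 3× right (reaching d1), 2× down (reaching d3), left to c3, up to c2, 2× left (reaching a2), down to a3, right to b3 — 11 moves in all.
Check: all 12 open cells covered.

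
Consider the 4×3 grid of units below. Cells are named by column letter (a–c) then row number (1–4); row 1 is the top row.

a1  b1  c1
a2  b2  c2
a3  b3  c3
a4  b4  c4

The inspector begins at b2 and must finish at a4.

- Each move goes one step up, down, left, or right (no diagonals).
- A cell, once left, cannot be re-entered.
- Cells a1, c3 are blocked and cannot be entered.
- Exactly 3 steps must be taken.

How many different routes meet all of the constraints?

Need simple routes of exactly 3 moves from b2 to a4 (Manhattan distance 3, so 0 moves are spent on a detour and 0 undoing it).
Enumerating: b2 b3 b4 a4 | b2 b3 a3 a4 | b2 a2 a3 a4.
That gives 3 routes.

3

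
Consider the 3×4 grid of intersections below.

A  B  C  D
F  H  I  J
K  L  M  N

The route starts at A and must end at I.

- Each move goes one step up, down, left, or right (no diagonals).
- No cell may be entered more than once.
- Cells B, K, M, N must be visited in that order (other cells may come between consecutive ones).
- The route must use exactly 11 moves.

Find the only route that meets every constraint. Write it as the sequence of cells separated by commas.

A, B, H, F, K, L, M, N, J, D, C, I

The waypoints must appear in the order B, K, M, N, with no cell reused.
Route from A: right to B, down to H, left to F, down to K, 3× right (reaching N), 2× up (reaching D), left to C, down to I — 11 moves in all.
Check: order respected (B at step 1, K at step 4, M at step 6, N at step 7); 11 moves as required.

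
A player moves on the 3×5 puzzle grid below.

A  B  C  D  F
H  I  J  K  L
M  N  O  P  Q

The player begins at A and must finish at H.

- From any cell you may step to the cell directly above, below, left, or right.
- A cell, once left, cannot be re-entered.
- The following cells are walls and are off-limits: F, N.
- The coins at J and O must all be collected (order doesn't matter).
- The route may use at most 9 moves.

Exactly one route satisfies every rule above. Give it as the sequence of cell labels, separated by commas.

A, B, C, D, K, P, O, J, I, H

The budget equals the shortest possible length, so every move has to be on a shortest route through the required cells.
Route from A: right 3 to D, down 2 to P, left 1 to O, up 1 to J, left 2 to H — 9 moves in all.
Check: all required cells visited; 9 ≤ 9 moves.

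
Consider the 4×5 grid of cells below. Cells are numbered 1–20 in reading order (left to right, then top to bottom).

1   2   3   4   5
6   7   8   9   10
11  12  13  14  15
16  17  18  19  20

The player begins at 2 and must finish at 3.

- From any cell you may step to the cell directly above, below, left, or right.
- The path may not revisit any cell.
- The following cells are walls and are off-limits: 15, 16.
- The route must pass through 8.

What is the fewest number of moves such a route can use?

3

Any route passes through 8 somewhere between 2 and 3. Summing Manhattan distances along the two legs (2 → 8 → 3) gives a lower bound of 2 + 1 = 3 moves.
A route of 3 moves achieves this: 2 → 7 → 8 → 3.
Since 3 matches the lower bound, it is optimal.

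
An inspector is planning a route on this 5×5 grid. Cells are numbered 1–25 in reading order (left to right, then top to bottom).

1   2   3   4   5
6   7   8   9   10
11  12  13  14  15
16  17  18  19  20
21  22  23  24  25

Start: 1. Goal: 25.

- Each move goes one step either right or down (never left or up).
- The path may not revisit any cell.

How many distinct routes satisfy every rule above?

70

A right/down-only route from 1 to 25 makes exactly 4 down-moves and 4 right-moves in some order.
With no other constraints that would be C(8,4) = 70 routes.
That gives 70 routes.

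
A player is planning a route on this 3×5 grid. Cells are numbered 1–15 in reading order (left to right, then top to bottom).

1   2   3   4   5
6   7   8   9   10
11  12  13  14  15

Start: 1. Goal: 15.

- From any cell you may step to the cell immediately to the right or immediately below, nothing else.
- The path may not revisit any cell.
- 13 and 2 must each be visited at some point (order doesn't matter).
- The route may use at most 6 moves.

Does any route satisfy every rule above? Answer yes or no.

One route that works: 1 → 2 → 7 → 12 → 13 → 14 → 15.

yes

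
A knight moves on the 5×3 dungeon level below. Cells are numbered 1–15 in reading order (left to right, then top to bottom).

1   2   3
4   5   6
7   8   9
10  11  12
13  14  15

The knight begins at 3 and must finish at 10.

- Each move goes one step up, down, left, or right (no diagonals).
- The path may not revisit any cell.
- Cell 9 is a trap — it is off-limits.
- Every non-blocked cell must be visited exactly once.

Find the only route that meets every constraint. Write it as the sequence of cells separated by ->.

Need to visit all 14 open cells exactly once, starting at 3 and ending at 10.
Cell 12 has only two open neighbours (15 and 11), so the path must pass straight through it: one of those is the cell it's entered from and the other is where it exits.
Route from 3: down to 6, left to 5, up to 2, left to 1, 2× down (reaching 7), right to 8, down to 11, right to 12, down to 15, 2× left (reaching 13), up to 10 — 13 moves in all.
Check: all 14 open cells covered.

3 -> 6 -> 5 -> 2 -> 1 -> 4 -> 7 -> 8 -> 11 -> 12 -> 15 -> 14 -> 13 -> 10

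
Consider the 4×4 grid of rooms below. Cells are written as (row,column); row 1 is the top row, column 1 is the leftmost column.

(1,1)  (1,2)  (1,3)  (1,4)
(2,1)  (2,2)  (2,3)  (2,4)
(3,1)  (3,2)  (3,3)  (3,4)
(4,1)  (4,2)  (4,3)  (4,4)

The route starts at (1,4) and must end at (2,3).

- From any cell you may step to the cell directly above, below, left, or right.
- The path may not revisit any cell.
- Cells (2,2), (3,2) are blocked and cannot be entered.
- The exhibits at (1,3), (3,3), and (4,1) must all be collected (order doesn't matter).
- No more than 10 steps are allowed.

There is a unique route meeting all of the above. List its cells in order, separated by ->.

(1,4) -> (1,3) -> (1,2) -> (1,1) -> (2,1) -> (3,1) -> (4,1) -> (4,2) -> (4,3) -> (3,3) -> (2,3)

The 10-move cap with required stops at (1,3), (3,3), (4,1) leaves no slack for detours.
Route from (1,4): left 3 to (1,1), down 3 to (4,1), right 2 to (4,3), up 2 to (2,3) — 10 moves in all.
Check: all required cells visited; 10 ≤ 10 moves.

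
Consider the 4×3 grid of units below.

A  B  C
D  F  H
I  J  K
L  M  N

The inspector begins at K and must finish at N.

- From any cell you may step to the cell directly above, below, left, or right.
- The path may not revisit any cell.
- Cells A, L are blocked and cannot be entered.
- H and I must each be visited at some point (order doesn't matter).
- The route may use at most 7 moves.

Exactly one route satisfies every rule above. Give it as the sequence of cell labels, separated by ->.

K -> H -> F -> D -> I -> J -> M -> N

Any route must reach H and I and still end at N within 7 moves, so the order of the required stops is forced.
Route from K: up to H, 2× left (reaching D), down to I, right to J, down to M, right to N — 7 moves in all.
Check: all required cells visited; 7 ≤ 7 moves.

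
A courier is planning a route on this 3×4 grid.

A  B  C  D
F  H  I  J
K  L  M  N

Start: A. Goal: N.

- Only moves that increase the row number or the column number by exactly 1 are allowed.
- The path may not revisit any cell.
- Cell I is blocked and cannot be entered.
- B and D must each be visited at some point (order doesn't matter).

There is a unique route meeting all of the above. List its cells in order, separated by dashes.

Moves only go right or down, so the column and row indices never decrease.
Route from A: right 3 to D, down 2 to N — 5 moves in all.
Check: all required cells visited.

A - B - C - D - J - N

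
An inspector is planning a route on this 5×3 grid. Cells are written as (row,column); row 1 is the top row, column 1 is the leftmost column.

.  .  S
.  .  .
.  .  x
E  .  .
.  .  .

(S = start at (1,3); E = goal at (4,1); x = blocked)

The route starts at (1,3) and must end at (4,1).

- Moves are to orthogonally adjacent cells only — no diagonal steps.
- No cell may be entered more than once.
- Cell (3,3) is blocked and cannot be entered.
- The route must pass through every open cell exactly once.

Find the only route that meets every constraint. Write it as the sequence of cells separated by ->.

Need to visit all 14 open cells exactly once, starting at (1,3) and ending at (4,1).
Route from (1,3): down to (2,3), left to (2,2), up to (1,2), left to (1,1), 2× down (reaching (3,1)), right to (3,2), down to (4,2), right to (4,3), down to (5,3), 2× left (reaching (5,1)), up to (4,1) — 13 moves in all.
Check: all 14 open cells covered.

(1,3) -> (2,3) -> (2,2) -> (1,2) -> (1,1) -> (2,1) -> (3,1) -> (3,2) -> (4,2) -> (4,3) -> (5,3) -> (5,2) -> (5,1) -> (4,1)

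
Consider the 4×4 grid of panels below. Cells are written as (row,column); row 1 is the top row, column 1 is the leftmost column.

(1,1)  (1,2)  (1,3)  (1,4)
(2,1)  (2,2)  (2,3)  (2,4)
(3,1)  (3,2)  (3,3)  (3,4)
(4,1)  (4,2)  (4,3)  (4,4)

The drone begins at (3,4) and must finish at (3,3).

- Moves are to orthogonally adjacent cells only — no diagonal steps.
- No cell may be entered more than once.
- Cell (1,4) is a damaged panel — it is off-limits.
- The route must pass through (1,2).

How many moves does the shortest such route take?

7

Any route passes through (1,2) somewhere between (3,4) and (3,3). Summing Manhattan distances along the two legs ((3,4) → (1,2) → (3,3)) gives a lower bound of 4 + 3 = 7 moves.
A route of 7 moves achieves this: (3,4) → (2,4) → (2,3) → (1,3) → (1,2) → (2,2) → (3,2) → (3,3).
Since 7 matches the lower bound, it is optimal.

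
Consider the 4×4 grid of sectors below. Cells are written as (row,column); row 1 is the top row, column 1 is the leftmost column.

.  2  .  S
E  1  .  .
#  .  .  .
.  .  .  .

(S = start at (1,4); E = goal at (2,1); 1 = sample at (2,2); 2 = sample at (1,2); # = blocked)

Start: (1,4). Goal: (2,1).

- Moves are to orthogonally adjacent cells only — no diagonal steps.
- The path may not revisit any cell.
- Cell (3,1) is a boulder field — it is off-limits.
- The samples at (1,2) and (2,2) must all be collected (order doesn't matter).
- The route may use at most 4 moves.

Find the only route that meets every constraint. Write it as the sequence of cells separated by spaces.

The budget equals the shortest possible length, so every move has to be on a shortest route through the required cells.
Route from (1,4): 2× left (reaching (1,2)), down to (2,2), left to (2,1) — 4 moves in all.
Check: all required cells visited; 4 ≤ 4 moves.

(1,4) (1,3) (1,2) (2,2) (2,1)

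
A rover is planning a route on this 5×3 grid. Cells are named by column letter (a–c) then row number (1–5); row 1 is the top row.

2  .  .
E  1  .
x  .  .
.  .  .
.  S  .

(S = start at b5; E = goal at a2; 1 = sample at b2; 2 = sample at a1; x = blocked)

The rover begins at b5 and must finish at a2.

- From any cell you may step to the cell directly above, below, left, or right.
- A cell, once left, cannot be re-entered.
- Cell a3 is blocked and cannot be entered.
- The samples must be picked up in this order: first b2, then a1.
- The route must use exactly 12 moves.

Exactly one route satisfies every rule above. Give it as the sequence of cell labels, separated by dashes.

b5 - a5 - a4 - b4 - c4 - c3 - b3 - b2 - c2 - c1 - b1 - a1 - a2

The waypoints must appear in the order b2, a1, with no cell reused.
Route from b5: left 1 to a5, up 1 to a4, right 2 to c4, up 1 to c3, left 1 to b3, up 1 to b2, right 1 to c2, up 1 to c1, left 2 to a1, down 1 to a2 — 12 moves in all.
Check: order respected (1 at step 7, 2 at step 11); 12 moves as required.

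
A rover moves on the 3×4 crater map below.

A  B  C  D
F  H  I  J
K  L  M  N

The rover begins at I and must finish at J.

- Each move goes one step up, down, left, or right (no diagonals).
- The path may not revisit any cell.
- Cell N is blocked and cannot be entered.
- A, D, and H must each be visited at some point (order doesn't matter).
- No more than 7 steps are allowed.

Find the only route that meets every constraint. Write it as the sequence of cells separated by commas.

I, H, F, A, B, C, D, J

The budget equals the shortest possible length, so every move has to be on a shortest route through the required cells.
Route from I: left 2 to F, up 1 to A, right 3 to D, down 1 to J — 7 moves in all.
Check: all required cells visited; 7 ≤ 7 moves.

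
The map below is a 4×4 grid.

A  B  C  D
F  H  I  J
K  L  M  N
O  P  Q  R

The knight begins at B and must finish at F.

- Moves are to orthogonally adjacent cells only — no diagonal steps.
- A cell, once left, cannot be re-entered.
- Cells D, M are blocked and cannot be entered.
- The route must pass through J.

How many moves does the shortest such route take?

Any route passes through J somewhere between B and F. Summing Manhattan distances along the two legs (B → J → F) gives a lower bound of 3 + 3 = 6 moves.
The shortest route satisfying every rule uses 10 moves: B → H → I → J → N → R → Q → P → L → K → F.
The no-revisit rule (legs can't share cells) pushes the minimum above the 6-move bound; an exhaustive check rules out every length from 6 to 9 (on a 4-connected grid the length of any start-to-goal walk has the same parity as the Manhattan bound, so only lengths 6, 8, 10, … need checking), leaving 10 as the minimum.

10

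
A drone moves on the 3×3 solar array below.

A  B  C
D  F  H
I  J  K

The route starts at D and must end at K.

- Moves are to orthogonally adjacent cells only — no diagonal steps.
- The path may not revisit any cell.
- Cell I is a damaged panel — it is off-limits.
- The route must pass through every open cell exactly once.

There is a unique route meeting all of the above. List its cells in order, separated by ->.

D -> A -> B -> C -> H -> F -> J -> K

Need to visit all 8 open cells exactly once, starting at D and ending at K.
Cell A has only two open neighbours (D and B), so the path must pass straight through it: one of those is the cell it's entered from and the other is where it exits.
Route from D: up 1 to A, right 2 to C, down 1 to H, left 1 to F, down 1 to J, right 1 to K — 7 moves in all.
Check: all 8 open cells covered.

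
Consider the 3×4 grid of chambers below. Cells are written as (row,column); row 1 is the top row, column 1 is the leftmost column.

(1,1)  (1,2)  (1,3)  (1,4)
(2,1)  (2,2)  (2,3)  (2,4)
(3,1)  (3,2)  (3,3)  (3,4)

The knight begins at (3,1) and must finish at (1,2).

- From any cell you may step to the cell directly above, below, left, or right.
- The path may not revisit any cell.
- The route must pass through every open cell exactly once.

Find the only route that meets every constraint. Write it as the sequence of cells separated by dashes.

(3,1) - (3,2) - (3,3) - (3,4) - (2,4) - (1,4) - (1,3) - (2,3) - (2,2) - (2,1) - (1,1) - (1,2)

Need to visit all 12 open cells exactly once, starting at (3,1) and ending at (1,2).
Route from (3,1): 3× right (reaching (3,4)), 2× up (reaching (1,4)), left to (1,3), down to (2,3), 2× left (reaching (2,1)), up to (1,1), right to (1,2) — 11 moves in all.
Check: all 12 open cells covered.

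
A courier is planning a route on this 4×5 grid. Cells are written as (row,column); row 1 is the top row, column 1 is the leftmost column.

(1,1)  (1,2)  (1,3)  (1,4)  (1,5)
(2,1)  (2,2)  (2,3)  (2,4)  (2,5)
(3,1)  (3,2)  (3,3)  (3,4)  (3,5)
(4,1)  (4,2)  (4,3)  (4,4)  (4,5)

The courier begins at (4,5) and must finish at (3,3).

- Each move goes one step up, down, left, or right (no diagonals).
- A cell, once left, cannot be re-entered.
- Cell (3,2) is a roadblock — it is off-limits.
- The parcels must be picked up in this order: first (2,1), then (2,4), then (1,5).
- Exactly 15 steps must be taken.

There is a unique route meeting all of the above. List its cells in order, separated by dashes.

The waypoints must appear in the order (2,1), (2,4), (1,5), with no cell reused.
Route from (4,5): 4× left (reaching (4,1)), 2× up (reaching (2,1)), 3× right (reaching (2,4)), up to (1,4), right to (1,5), 2× down (reaching (3,5)), 2× left (reaching (3,3)) — 15 moves in all.
Check: order respected ((2,1) at step 6, (2,4) at step 9, (1,5) at step 11); 15 moves as required.

(4,5) - (4,4) - (4,3) - (4,2) - (4,1) - (3,1) - (2,1) - (2,2) - (2,3) - (2,4) - (1,4) - (1,5) - (2,5) - (3,5) - (3,4) - (3,3)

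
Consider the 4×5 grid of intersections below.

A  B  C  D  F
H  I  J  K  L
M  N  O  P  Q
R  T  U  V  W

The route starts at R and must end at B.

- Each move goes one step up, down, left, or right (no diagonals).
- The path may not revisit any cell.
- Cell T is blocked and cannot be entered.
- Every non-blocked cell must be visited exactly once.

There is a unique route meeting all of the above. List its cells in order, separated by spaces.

R M N O U V W Q P K L F D C J I H A B

Need to visit all 19 open cells exactly once, starting at R and ending at B.
Cell F has only two open neighbours (L and D), so the path must pass straight through it: one of those is the cell it's entered from and the other is where it exits.
Route from R: up 1 to M, right 2 to O, down 1 to U, right 2 to W, up 1 to Q, left 1 to P, up 1 to K, right 1 to L, up 1 to F, left 2 to C, down 1 to J, left 2 to H, up 1 to A, right 1 to B — 18 moves in all.
Check: all 19 open cells covered.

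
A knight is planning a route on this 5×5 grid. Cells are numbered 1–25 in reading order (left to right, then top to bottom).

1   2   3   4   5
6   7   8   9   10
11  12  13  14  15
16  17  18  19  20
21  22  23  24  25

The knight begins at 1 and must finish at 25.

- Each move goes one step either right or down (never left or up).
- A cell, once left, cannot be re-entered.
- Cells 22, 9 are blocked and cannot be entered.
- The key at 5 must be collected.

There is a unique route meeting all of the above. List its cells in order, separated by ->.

Moves only go right or down, so the column and row indices never decrease.
Route from 1: 4× right (reaching 5), 4× down (reaching 25) — 8 moves in all.
Check: all required cells visited.

1 -> 2 -> 3 -> 4 -> 5 -> 10 -> 15 -> 20 -> 25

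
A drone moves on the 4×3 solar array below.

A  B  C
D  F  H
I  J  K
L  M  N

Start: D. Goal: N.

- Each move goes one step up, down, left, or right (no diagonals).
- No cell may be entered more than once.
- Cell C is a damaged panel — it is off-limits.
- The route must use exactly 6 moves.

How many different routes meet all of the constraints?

7

Need simple routes of exactly 6 moves from D to N (Manhattan distance 4, so 1 moves are spent on a detour and 1 undoing it).
Enumerating: D A B F J M N | D A B F J K N | D A B F H K N | D I L M J K N | D I J F H K N | D F J I L M N | D F H K J M N.
That gives 7 routes.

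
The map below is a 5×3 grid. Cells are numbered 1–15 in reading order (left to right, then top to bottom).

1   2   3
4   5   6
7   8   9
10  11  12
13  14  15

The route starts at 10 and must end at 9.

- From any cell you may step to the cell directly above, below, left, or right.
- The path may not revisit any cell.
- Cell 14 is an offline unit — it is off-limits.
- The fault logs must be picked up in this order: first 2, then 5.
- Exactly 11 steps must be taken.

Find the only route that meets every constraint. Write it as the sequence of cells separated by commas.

10, 7, 4, 1, 2, 3, 6, 5, 8, 11, 12, 9

The waypoints must appear in the order 2, 5, with no cell reused.
Route from 10: up 3 to 1, right 2 to 3, down 1 to 6, left 1 to 5, down 2 to 11, right 1 to 12, up 1 to 9 — 11 moves in all.
Check: order respected (2 at step 4, 5 at step 7); 11 moves as required.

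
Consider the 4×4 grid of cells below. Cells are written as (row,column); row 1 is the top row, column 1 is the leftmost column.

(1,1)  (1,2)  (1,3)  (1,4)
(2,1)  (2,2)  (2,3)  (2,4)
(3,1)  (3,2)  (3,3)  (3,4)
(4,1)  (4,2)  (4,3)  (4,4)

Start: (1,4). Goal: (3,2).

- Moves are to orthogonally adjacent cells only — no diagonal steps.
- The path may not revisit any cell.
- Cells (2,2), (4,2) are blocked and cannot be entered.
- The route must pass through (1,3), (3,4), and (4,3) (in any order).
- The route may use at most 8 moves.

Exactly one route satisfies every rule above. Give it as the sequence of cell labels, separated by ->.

(1,4) -> (1,3) -> (2,3) -> (2,4) -> (3,4) -> (4,4) -> (4,3) -> (3,3) -> (3,2)

The 8-move cap with required stops at (1,3), (3,4), (4,3) leaves no slack for detours.
Route from (1,4): left to (1,3), down to (2,3), right to (2,4), 2× down (reaching (4,4)), left to (4,3), up to (3,3), left to (3,2) — 8 moves in all.
Check: all required cells visited; 8 ≤ 8 moves.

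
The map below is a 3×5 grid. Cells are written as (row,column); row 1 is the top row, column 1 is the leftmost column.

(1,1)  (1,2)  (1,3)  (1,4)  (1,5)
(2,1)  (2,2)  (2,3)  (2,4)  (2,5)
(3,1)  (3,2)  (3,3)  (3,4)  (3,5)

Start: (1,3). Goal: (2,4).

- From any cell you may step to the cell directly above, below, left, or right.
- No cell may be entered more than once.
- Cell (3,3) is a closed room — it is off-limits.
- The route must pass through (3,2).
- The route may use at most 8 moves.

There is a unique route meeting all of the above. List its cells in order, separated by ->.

Any route must reach (3,2) and still end at (2,4) within 8 moves, so the order of the required stops is forced.
Route from (1,3): 2× left (reaching (1,1)), 2× down (reaching (3,1)), right to (3,2), up to (2,2), 2× right (reaching (2,4)) — 8 moves in all.
Check: all required cells visited; 8 ≤ 8 moves.

(1,3) -> (1,2) -> (1,1) -> (2,1) -> (3,1) -> (3,2) -> (2,2) -> (2,3) -> (2,4)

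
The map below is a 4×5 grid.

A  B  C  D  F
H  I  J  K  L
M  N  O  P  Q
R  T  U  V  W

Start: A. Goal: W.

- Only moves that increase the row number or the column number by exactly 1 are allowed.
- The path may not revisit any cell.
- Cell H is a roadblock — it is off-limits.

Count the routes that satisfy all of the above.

A right/down-only route from A to W makes exactly 3 down-moves and 4 right-moves in some order.
With no other constraints that would be C(7,3) = 35 routes.
Subtract routes through each blocked cell (inclusion–exclusion for overlaps): − through H: 15 → 20.
That gives 20 routes.

20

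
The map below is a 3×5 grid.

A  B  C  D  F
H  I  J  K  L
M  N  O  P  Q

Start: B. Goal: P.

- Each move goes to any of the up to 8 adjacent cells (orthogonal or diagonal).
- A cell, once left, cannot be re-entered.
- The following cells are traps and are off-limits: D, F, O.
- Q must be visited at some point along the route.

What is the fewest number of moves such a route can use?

4

Any route passes through Q somewhere between B and P. Summing Chebyshev distances along the two legs (B → Q → P) gives a lower bound of 3 + 1 = 4 moves.
A route of 4 moves achieves this: B → C → K → Q → P.
Since 4 matches the lower bound, it is optimal.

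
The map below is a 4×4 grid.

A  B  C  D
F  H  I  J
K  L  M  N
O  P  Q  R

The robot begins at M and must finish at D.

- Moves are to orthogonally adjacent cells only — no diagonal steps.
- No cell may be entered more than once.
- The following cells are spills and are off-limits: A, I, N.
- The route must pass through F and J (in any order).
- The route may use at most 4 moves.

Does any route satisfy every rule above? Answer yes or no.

no

J must be visited but has only one open neighbour (D), and it is neither the start nor the goal — the route would have to enter and leave through D, re-entering it.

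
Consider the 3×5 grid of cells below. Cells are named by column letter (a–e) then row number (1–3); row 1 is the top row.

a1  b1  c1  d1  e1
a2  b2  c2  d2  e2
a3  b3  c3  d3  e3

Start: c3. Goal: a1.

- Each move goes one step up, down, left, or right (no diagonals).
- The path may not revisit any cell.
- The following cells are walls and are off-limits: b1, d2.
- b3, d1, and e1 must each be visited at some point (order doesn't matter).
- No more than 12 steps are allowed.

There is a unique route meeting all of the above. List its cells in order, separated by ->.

Any route must reach b3, d1, and e1 and still end at a1 within 12 moves, so the order of the required stops is forced.
Route from c3: right 2 to e3, up 2 to e1, left 2 to c1, down 1 to c2, left 1 to b2, down 1 to b3, left 1 to a3, up 2 to a1 — 12 moves in all.
Check: all required cells visited; 12 ≤ 12 moves.

c3 -> d3 -> e3 -> e2 -> e1 -> d1 -> c1 -> c2 -> b2 -> b3 -> a3 -> a2 -> a1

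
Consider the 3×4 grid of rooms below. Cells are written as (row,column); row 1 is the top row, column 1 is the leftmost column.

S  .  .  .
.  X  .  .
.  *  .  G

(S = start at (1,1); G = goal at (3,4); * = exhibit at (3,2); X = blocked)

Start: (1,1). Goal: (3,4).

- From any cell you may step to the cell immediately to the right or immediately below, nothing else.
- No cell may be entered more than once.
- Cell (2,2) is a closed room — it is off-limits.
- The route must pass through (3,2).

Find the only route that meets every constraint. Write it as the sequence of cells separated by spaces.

(1,1) (2,1) (3,1) (3,2) (3,3) (3,4)

Moves only go right or down, so the column and row indices never decrease.
Route from (1,1): down 2 to (3,1), right 3 to (3,4) — 5 moves in all.
Check: all required cells visited.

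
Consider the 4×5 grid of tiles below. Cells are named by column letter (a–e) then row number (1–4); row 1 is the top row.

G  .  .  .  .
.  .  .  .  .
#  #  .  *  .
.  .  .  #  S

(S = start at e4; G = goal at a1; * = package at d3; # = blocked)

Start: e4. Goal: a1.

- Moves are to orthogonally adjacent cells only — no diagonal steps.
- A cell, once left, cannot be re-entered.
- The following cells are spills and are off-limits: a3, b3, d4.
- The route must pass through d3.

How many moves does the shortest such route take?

7

Any route passes through d3 somewhere between e4 and a1. Summing Manhattan distances along the two legs (e4 → d3 → a1) gives a lower bound of 2 + 5 = 7 moves.
A route of 7 moves achieves this: e4 → e3 → d3 → d2 → d1 → c1 → b1 → a1.
Since 7 matches the lower bound, it is optimal.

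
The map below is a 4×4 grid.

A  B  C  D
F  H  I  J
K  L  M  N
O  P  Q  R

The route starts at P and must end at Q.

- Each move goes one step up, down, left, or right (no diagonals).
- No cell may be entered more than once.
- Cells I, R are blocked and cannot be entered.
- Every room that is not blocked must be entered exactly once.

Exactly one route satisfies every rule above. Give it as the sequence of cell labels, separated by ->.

Need to visit all 14 open cells exactly once, starting at P and ending at Q.
Cell D has only two open neighbours (J and C), so the path must pass straight through it: one of those is the cell it's entered from and the other is where it exits.
Route from P: left 1 to O, up 1 to K, right 1 to L, up 1 to H, left 1 to F, up 1 to A, right 3 to D, down 2 to N, left 1 to M, down 1 to Q — 13 moves in all.
Check: all 14 open cells covered.

P -> O -> K -> L -> H -> F -> A -> B -> C -> D -> J -> N -> M -> Q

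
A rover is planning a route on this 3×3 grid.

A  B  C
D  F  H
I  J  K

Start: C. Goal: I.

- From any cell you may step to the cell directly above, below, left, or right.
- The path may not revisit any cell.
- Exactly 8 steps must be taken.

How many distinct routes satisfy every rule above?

2

Need simple routes of exactly 8 moves from C to I (Manhattan distance 4, so 2 moves are spent on a detour and 2 undoing it).
Enumerating: C H K J F B A D I | C B A D F H K J I.
That gives 2 routes.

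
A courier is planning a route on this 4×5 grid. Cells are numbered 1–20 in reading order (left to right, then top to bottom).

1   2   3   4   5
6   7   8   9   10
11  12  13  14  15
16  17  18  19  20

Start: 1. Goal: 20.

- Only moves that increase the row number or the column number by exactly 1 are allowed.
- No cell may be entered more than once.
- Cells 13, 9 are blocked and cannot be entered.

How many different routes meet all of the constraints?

5

A right/down-only route from 1 to 20 makes exactly 3 down-moves and 4 right-moves in some order.
With no other constraints that would be C(7,3) = 35 routes.
Subtract routes through each blocked cell (inclusion–exclusion for overlaps): − through 9: 12 − through 13: 18 → 5.
That gives 5 routes.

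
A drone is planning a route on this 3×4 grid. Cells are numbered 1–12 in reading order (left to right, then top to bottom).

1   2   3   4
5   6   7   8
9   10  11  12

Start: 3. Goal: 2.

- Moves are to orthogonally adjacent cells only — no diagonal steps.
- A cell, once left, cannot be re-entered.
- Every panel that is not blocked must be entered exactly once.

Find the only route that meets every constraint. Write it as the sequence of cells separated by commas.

Need to visit all 12 open cells exactly once, starting at 3 and ending at 2.
Route from 3: right to 4, 2× down (reaching 12), left to 11, up to 7, left to 6, down to 10, left to 9, 2× up (reaching 1), right to 2 — 11 moves in all.
Check: all 12 open cells covered.

3, 4, 8, 12, 11, 7, 6, 10, 9, 5, 1, 2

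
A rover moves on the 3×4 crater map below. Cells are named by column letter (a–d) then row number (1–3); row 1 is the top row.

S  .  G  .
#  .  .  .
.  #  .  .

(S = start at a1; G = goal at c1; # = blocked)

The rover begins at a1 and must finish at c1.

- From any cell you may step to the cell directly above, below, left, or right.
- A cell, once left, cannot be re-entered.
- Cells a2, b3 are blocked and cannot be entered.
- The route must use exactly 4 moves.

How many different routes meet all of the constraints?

1

Need simple routes of exactly 4 moves from a1 to c1 (Manhattan distance 2, so 1 moves are spent on a detour and 1 undoing it).
Enumerating: a1 b1 b2 c2 c1.
That gives 1 route.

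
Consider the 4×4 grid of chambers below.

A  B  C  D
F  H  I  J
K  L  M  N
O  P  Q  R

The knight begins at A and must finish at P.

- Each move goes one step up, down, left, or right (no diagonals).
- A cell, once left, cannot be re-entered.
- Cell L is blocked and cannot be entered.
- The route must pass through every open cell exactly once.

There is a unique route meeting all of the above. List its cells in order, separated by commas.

Need to visit all 15 open cells exactly once, starting at A and ending at P.
Cell R has only two open neighbours (N and Q), so the path must pass straight through it: one of those is the cell it's entered from and the other is where it exits.
Route from A: 3× right (reaching D), 3× down (reaching R), left to Q, 2× up (reaching I), 2× left (reaching F), 2× down (reaching O), right to P — 14 moves in all.
Check: all 15 open cells covered.

A, B, C, D, J, N, R, Q, M, I, H, F, K, O, P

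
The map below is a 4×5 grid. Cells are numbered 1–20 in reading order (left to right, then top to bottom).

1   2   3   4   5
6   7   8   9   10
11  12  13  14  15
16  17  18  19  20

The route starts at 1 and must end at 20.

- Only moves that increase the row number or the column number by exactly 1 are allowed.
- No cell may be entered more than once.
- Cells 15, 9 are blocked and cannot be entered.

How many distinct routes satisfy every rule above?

16

A right/down-only route from 1 to 20 makes exactly 3 down-moves and 4 right-moves in some order.
With no other constraints that would be C(7,3) = 35 routes.
Subtract routes through each blocked cell (inclusion–exclusion for overlaps): − through 9: 12 − through 15: 15 + through 9&15: 8 → 16.
That gives 16 routes.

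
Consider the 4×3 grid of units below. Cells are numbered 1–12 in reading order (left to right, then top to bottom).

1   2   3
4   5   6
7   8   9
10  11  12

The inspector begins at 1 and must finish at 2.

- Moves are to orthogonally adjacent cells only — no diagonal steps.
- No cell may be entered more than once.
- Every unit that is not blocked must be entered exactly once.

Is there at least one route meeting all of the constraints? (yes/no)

yes

One route that works: 1 → 4 → 7 → 10 → 11 → 12 → 9 → 8 → 5 → 6 → 3 → 2.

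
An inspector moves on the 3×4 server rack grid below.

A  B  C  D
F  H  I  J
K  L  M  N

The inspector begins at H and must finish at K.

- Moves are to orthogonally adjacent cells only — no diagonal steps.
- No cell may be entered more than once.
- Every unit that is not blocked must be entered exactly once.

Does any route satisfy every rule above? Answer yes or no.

no

Colour the cells like a checkerboard: each orthogonal step flips colour, so a Hamiltonian route alternates colours. Here there are 6 cells of one colour and 6 of the other, with start on the same colour as the goal — the counts and endpoints can't be arranged into an alternating sequence of length 12, so no Hamiltonian route exists.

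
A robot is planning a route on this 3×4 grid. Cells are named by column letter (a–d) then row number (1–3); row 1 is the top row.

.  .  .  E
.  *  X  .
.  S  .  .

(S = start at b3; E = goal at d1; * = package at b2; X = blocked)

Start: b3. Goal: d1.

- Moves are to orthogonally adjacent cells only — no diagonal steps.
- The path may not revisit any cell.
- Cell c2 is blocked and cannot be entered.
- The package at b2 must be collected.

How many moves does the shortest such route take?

4

Any route passes through b2 somewhere between b3 and d1. Summing Manhattan distances along the two legs (b3 → b2 → d1) gives a lower bound of 1 + 3 = 4 moves.
A route of 4 moves achieves this: b3 → b2 → b1 → c1 → d1.
Since 4 matches the lower bound, it is optimal.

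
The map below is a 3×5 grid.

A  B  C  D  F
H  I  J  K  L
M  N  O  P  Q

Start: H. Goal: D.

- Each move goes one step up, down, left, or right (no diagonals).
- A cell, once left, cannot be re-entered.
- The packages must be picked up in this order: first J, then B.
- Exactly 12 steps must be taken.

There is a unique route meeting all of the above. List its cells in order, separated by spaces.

H M N O P Q L K J I B C D

The waypoints must appear in the order J, B, with no cell reused.
Route from H: down to M, 4× right (reaching Q), up to L, 3× left (reaching I), up to B, 2× right (reaching D) — 12 moves in all.
Check: order respected (J at step 8, B at step 10); 12 moves as required.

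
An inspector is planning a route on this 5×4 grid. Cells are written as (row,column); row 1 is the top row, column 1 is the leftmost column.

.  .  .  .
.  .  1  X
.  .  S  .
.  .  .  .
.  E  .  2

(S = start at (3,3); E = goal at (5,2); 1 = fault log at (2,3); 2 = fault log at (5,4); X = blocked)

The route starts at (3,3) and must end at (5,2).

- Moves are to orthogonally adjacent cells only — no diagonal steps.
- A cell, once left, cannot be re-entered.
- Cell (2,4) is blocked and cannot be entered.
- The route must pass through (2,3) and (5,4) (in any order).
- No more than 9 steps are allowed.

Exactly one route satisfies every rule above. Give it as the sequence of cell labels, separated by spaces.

Any route must reach (2,3) and (5,4) and still end at (5,2) within 9 moves, so the order of the required stops is forced.
Route from (3,3): up 1 to (2,3), left 1 to (2,2), down 2 to (4,2), right 2 to (4,4), down 1 to (5,4), left 2 to (5,2) — 9 moves in all.
Check: all required cells visited; 9 ≤ 9 moves.

(3,3) (2,3) (2,2) (3,2) (4,2) (4,3) (4,4) (5,4) (5,3) (5,2)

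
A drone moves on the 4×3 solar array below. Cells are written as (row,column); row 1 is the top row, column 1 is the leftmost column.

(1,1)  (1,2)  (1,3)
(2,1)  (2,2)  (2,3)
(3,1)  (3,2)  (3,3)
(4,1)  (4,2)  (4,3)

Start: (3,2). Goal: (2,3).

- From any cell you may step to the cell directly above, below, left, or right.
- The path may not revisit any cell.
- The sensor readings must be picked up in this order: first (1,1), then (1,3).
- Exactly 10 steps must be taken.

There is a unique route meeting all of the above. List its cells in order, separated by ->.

The waypoints must appear in the order (1,1), (1,3), with no cell reused.
Route from (3,2): right to (3,3), down to (4,3), 2× left (reaching (4,1)), 3× up (reaching (1,1)), 2× right (reaching (1,3)), down to (2,3) — 10 moves in all.
Check: order respected ((1,1) at step 7, (1,3) at step 9); 10 moves as required.

(3,2) -> (3,3) -> (4,3) -> (4,2) -> (4,1) -> (3,1) -> (2,1) -> (1,1) -> (1,2) -> (1,3) -> (2,3)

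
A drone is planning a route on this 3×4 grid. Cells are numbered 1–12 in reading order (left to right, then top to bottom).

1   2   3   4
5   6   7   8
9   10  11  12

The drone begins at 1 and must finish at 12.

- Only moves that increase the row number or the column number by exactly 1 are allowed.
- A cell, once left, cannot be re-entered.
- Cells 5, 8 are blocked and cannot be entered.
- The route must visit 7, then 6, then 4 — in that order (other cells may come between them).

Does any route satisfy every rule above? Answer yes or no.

no

6 lies to the left of 7, so going from 7 to 6 would need a leftward move — but moves only go right/down, so 7 cannot be visited before 6.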